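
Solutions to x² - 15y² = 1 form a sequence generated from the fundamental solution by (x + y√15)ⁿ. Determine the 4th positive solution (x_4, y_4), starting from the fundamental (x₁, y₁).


Step 1: Find the fundamental solution (x₁, y₁) of x² - 15y² = 1.
  Expand √15 as a continued fraction. a₀ = ⌊√15⌋ = 3; iterate m_{k+1} = d_k·a_k − m_k, d_{k+1} = (15 − m_{k+1}²)/d_k, a_{k+1} = ⌊(a₀ + m_{k+1})/d_{k+1}⌋ (starting m₀ = 0, d₀ = 1), with convergents p_k = a_k·p_{k-1} + p_{k-2}, q_k = a_k·q_{k-1} + q_{k-2} (p₋₁ = 1, q₋₁ = 0):
  k = 0: a₀ = 3; p₀/q₀ = 3/1; p₀² − 15·q₀² = 9 − 15 = -6.
  k = 1: m = 3, d = 6, a = ⌊(3 + 3)/6⌋ = 1; p/q = (1·3 + 1)/(1·1 + 0) = 4/1; p² − 15·q² = 16 − 15 = 1.
  The first convergent with p² − 15·q² = 1 gives the fundamental solution (x₁, y₁) = (4, 1).
Step 2: Apply the recurrence (x_{n+1}, y_{n+1}) = (x₁x_n + 15y₁y_n, x₁y_n + y₁x_n) repeatedly.
  From (x_1, y_1) = (4, 1): x_2 = 4·4 + 15·1·1 = 31; y_2 = 4·1 + 1·4 = 8.
  From (x_2, y_2) = (31, 8): x_3 = 4·31 + 15·1·8 = 244; y_3 = 4·8 + 1·31 = 63.
  From (x_3, y_3) = (244, 63): x_4 = 4·244 + 15·1·63 = 1921; y_4 = 4·63 + 1·244 = 496.
Step 3: Verify x_4² - 15·y_4² = 3690241 - 3690240 = 1 (should be 1). ✓

(x_1, y_1) = (4, 1); (x_4, y_4) = (1921, 496).


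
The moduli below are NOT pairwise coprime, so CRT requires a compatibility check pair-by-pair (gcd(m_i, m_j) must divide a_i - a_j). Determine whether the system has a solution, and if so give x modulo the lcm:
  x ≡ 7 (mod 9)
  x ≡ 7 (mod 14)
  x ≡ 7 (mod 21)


Moduli 9, 14, 21 are not pairwise coprime, so CRT works modulo lcm(m_i) when all pairwise compatibility conditions hold.
Pairwise compatibility: gcd(m_i, m_j) must divide a_i - a_j for every pair.
Merge one congruence at a time:
  Start: x ≡ 7 (mod 9).
  Combine with x ≡ 7 (mod 14): gcd(9, 14) = 1; 7 - 7 = 0, which IS divisible by 1, so compatible.
    Write x = 7 + 9·t and substitute into x ≡ 7 (mod 14): 9·t ≡ 7 − 7 = 0 (mod 14).
    The inverse of 9 mod 14 is 11 (since 9·11 = 99 = 7·14 + 1), so t ≡ 11·0 = 0 ≡ 0 (mod 14).
    Then x = 7 + 9·0 = 7, valid modulo lcm(9, 14) = 126: x ≡ 7 (mod 126).
  Combine with x ≡ 7 (mod 21): gcd(126, 21) = 21; 7 - 7 = 0, which IS divisible by 21, so compatible.
    Write x = 7 + 126·t and substitute into x ≡ 7 (mod 21): 126·t ≡ 7 − 7 = 0 (mod 21).
    Divide the congruence (and modulus) by g = 21: 6·t ≡ 0 (mod 1).
    Modulo 1 every t works; take t = 0.
    Then x = 7 + 126·0 = 7, valid modulo lcm(126, 21) = 126: x ≡ 7 (mod 126).
Verify: 7 mod 9 = 7, 7 mod 14 = 7, 7 mod 21 = 7.

x ≡ 7 (mod 126).


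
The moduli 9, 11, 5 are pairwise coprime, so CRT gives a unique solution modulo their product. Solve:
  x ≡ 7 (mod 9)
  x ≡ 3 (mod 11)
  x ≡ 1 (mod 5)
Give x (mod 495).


Moduli 9, 11, 5 are pairwise coprime; by CRT there is a unique solution modulo M = 9 · 11 · 5 = 495.
Solve pairwise, accumulating the modulus:
  Start with x ≡ 7 (mod 9).
  Combine with x ≡ 3 (mod 11): since gcd(9, 11) = 1, we get a unique residue mod 99.
    Write x = 7 + 9·t and substitute into x ≡ 3 (mod 11): 9·t ≡ 3 − 7 = -4 (mod 11).
    Reduce coefficients mod 11: 9·t ≡ 7 (mod 11).
    The inverse of 9 mod 11 is 5 (since 9·5 = 45 = 4·11 + 1), so t ≡ 5·7 = 35 ≡ 2 (mod 11).
    Then x = 7 + 9·2 = 25, valid modulo lcm(9, 11) = 99: x ≡ 25 (mod 99).
  Combine with x ≡ 1 (mod 5): since gcd(99, 5) = 1, we get a unique residue mod 495.
    Write x = 25 + 99·t and substitute into x ≡ 1 (mod 5): 99·t ≡ 1 − 25 = -24 (mod 5).
    Reduce coefficients mod 5: 4·t ≡ 1 (mod 5).
    The inverse of 4 mod 5 is 4 (since 4·4 = 16 = 3·5 + 1), so t ≡ 4·1 = 4 ≡ 4 (mod 5).
    Then x = 25 + 99·4 = 421, valid modulo lcm(99, 5) = 495: x ≡ 421 (mod 495).
Verify: 421 mod 9 = 7 ✓, 421 mod 11 = 3 ✓, 421 mod 5 = 1 ✓.

x ≡ 421 (mod 495).


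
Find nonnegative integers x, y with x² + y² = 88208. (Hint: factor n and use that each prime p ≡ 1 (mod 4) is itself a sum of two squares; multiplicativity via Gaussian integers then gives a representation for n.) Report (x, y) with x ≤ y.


Step 1: Factor n = 88208 = 2^4 · 37 · 149.
Step 2: Check the mod-4 condition on each prime factor: 2 = 2 (special); 37 ≡ 1 (mod 4), exponent 1; 149 ≡ 1 (mod 4), exponent 1.
All primes ≡ 3 (mod 4) appear to even exponent (or don't appear), so by the two-squares theorem n IS expressible as a sum of two squares.
Step 3: Build a representation. Group n = k² · m with k = 4 and m = 37 · 149 = 5513 (a product of primes ≡ 1 (mod 4)); a representation of m scales to one of n via (k·x)² + (k·y)² = k²(x² + y²). Each prime p ≡ 1 (mod 4) is itself a sum of two squares; find a² by testing p − a² for a perfect square:
  37: 37 − 1² = 36 = 6² ⇒ 37 = 1² + 6².
  149: 149 − 1² = 148, 149 − 2² = 145, 149 − 3² = 140, 149 − 4² = 133, 149 − 5² = 124, 149 − 6² = 113, 149 − 7² = 100 = 10² ⇒ 149 = 7² + 10².
  Combine using the Brahmagupta–Fibonacci identity (a² + b²)(c² + d²) = (ac − bd)² + (ad + bc)² = (ac + bd)² + (ad − bc)²:
  37 · 149 = 5513: from (1² + 6²)(7² + 10²), take (1·7 − 6·10, 1·10 + 6·7) = (7 − 60, 10 + 42) = (-53, 52); dropping signs (only squares matter) gives (53, 52); check 53² + 52² = 2809 + 2704 = 5513 ✓.
  Scale by k = 4: (4·53, 4·52) = (212, 208).
Step 4: Order so x ≤ y and verify: 208² + 212² = 43264 + 44944 = 88208 = n. ✓

n = 88208 = 208² + 212² (one valid representation with x ≤ y).


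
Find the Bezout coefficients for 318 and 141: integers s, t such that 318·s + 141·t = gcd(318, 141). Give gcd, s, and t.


Euclidean algorithm on (318, 141) — divide until remainder is 0:
  318 = 2 · 141 + 36
  141 = 3 · 36 + 33
  36 = 1 · 33 + 3
  33 = 11 · 3 + 0
gcd(318, 141) = 3.
Track Bezout coefficients alongside the remainders: start with r₀ = 318 = a·1 + b·0 (s = 1, t = 0) and r₁ = 141 = a·0 + b·1 (s = 0, t = 1); each new remainder r_{k+1} = r_{k-1} − q_k·r_k inherits s_{k+1} = s_{k-1} − q_k·s_k, t_{k+1} = t_{k-1} − q_k·t_k, so r_k = a·s_k + b·t_k at every step:
  q = 2: r = 36, s = 1 − 2·0 = 1, t = 0 − 2·1 = -2  (check: 318·1 + 141·(-2) = 36)
  q = 3: r = 33, s = 0 − 3·1 = -3, t = 1 − 3·(-2) = 7  (check: 318·(-3) + 141·7 = 33)
  q = 1: r = 3, s = 1 − 1·(-3) = 4, t = -2 − 1·7 = -9  (check: 318·4 + 141·(-9) = 3)
The row with r = 3 (the gcd) gives the Bezout coefficients s = 4, t = -9.
Result: 318 · (4) + 141 · (-9) = 3.

gcd(318, 141) = 3; s = 4, t = -9 (check: 318·4 + 141·(-9) = 3).


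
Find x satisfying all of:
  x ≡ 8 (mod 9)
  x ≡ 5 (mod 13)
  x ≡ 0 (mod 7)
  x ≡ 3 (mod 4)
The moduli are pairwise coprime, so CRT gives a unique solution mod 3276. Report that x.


Product of moduli M = 9 · 13 · 7 · 4 = 3276.
Merge one congruence at a time:
  Start: x ≡ 8 (mod 9).
  Combine with x ≡ 5 (mod 13); new modulus lcm = 117.
    Write x = 8 + 9·t and substitute into x ≡ 5 (mod 13): 9·t ≡ 5 − 8 = -3 (mod 13).
    Reduce coefficients mod 13: 9·t ≡ 10 (mod 13).
    The inverse of 9 mod 13 is 3 (since 9·3 = 27 = 2·13 + 1), so t ≡ 3·10 = 30 ≡ 4 (mod 13).
    Then x = 8 + 9·4 = 44, valid modulo lcm(9, 13) = 117: x ≡ 44 (mod 117).
  Combine with x ≡ 0 (mod 7); new modulus lcm = 819.
    Write x = 44 + 117·t and substitute into x ≡ 0 (mod 7): 117·t ≡ 0 − 44 = -44 (mod 7).
    Reduce coefficients mod 7: 5·t ≡ 5 (mod 7).
    The inverse of 5 mod 7 is 3 (since 5·3 = 15 = 2·7 + 1), so t ≡ 3·5 = 15 ≡ 1 (mod 7).
    Then x = 44 + 117·1 = 161, valid modulo lcm(117, 7) = 819: x ≡ 161 (mod 819).
  Combine with x ≡ 3 (mod 4); new modulus lcm = 3276.
    Write x = 161 + 819·t and substitute into x ≡ 3 (mod 4): 819·t ≡ 3 − 161 = -158 (mod 4).
    Reduce coefficients mod 4: 3·t ≡ 2 (mod 4).
    The inverse of 3 mod 4 is 3 (since 3·3 = 9 = 2·4 + 1), so t ≡ 3·2 = 6 ≡ 2 (mod 4).
    Then x = 161 + 819·2 = 1799, valid modulo lcm(819, 4) = 3276: x ≡ 1799 (mod 3276).
Verify against each original: 1799 mod 9 = 8, 1799 mod 13 = 5, 1799 mod 7 = 0, 1799 mod 4 = 3.

x ≡ 1799 (mod 3276).


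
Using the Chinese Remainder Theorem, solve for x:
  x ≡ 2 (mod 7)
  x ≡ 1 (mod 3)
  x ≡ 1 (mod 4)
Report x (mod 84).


Moduli 7, 3, 4 are pairwise coprime; by CRT there is a unique solution modulo M = 7 · 3 · 4 = 84.
Solve pairwise, accumulating the modulus:
  Start with x ≡ 2 (mod 7).
  Combine with x ≡ 1 (mod 3): since gcd(7, 3) = 1, we get a unique residue mod 21.
    Write x = 2 + 7·t and substitute into x ≡ 1 (mod 3): 7·t ≡ 1 − 2 = -1 (mod 3).
    Reduce coefficients mod 3: 1·t ≡ 2 (mod 3).
    So t ≡ 2 (mod 3).
    Then x = 2 + 7·2 = 16, valid modulo lcm(7, 3) = 21: x ≡ 16 (mod 21).
  Combine with x ≡ 1 (mod 4): since gcd(21, 4) = 1, we get a unique residue mod 84.
    Write x = 16 + 21·t and substitute into x ≡ 1 (mod 4): 21·t ≡ 1 − 16 = -15 (mod 4).
    Reduce coefficients mod 4: 1·t ≡ 1 (mod 4).
    So t ≡ 1 (mod 4).
    Then x = 16 + 21·1 = 37, valid modulo lcm(21, 4) = 84: x ≡ 37 (mod 84).
Verify: 37 mod 7 = 2 ✓, 37 mod 3 = 1 ✓, 37 mod 4 = 1 ✓.

x ≡ 37 (mod 84).


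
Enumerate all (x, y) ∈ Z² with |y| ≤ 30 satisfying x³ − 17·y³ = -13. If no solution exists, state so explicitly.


The equation is x³ - 17y³ = -13. For fixed y, x³ = 17·y³ − 13, so a solution requires the RHS to be a perfect cube.
Strategy: iterate y from -30 to 30, compute RHS = 17·y³ − 13, and check whether it is a (positive or negative) perfect cube.
Check small values of y:
  y = 0: RHS = -13 is not a perfect cube.
  y = 1: RHS = 4 is not a perfect cube.
  y = -1: RHS = -30 is not a perfect cube.
  y = 2: RHS = 123 is not a perfect cube.
  y = -2: RHS = -149 is not a perfect cube.
  y = 3: RHS = 446 is not a perfect cube.
  y = -3: RHS = -472 is not a perfect cube.
Continuing the search up to |y| = 30 finds no solutions either.
No (x, y) in the scanned range satisfies the equation.

No integer solutions with |y| ≤ 30.


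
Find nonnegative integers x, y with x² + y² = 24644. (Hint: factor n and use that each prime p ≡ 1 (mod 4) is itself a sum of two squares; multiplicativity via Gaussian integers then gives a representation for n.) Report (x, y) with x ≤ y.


Step 1: Factor n = 24644 = 2^2 · 61 · 101.
Step 2: Check the mod-4 condition on each prime factor: 2 = 2 (special); 61 ≡ 1 (mod 4), exponent 1; 101 ≡ 1 (mod 4), exponent 1.
All primes ≡ 3 (mod 4) appear to even exponent (or don't appear), so by the two-squares theorem n IS expressible as a sum of two squares.
Step 3: Build a representation. Group n = k² · m with k = 2 and m = 61 · 101 = 6161 (a product of primes ≡ 1 (mod 4)); a representation of m scales to one of n via (k·x)² + (k·y)² = k²(x² + y²). Each prime p ≡ 1 (mod 4) is itself a sum of two squares; find a² by testing p − a² for a perfect square:
  61: 61 − 1² = 60, 61 − 2² = 57, 61 − 3² = 52, 61 − 4² = 45, 61 − 5² = 36 = 6² ⇒ 61 = 5² + 6².
  101: 101 − 1² = 100 = 10² ⇒ 101 = 1² + 10².
  Combine using the Brahmagupta–Fibonacci identity (a² + b²)(c² + d²) = (ac − bd)² + (ad + bc)² = (ac + bd)² + (ad − bc)²:
  61 · 101 = 6161: from (5² + 6²)(1² + 10²), take (5·1 − 6·10, 5·10 + 6·1) = (5 − 60, 50 + 6) = (-55, 56); dropping signs (only squares matter) gives (55, 56); check 55² + 56² = 3025 + 3136 = 6161 ✓.
  Scale by k = 2: (2·55, 2·56) = (110, 112).
Step 4: Order so x ≤ y and verify: 110² + 112² = 12100 + 12544 = 24644 = n. ✓

n = 24644 = 110² + 112² (one valid representation with x ≤ y).


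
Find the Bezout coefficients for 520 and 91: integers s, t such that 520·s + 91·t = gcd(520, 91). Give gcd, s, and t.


Euclidean algorithm on (520, 91) — divide until remainder is 0:
  520 = 5 · 91 + 65
  91 = 1 · 65 + 26
  65 = 2 · 26 + 13
  26 = 2 · 13 + 0
gcd(520, 91) = 13.
Track Bezout coefficients alongside the remainders: start with r₀ = 520 = a·1 + b·0 (s = 1, t = 0) and r₁ = 91 = a·0 + b·1 (s = 0, t = 1); each new remainder r_{k+1} = r_{k-1} − q_k·r_k inherits s_{k+1} = s_{k-1} − q_k·s_k, t_{k+1} = t_{k-1} − q_k·t_k, so r_k = a·s_k + b·t_k at every step:
  q = 5: r = 65, s = 1 − 5·0 = 1, t = 0 − 5·1 = -5  (check: 520·1 + 91·(-5) = 65)
  q = 1: r = 26, s = 0 − 1·1 = -1, t = 1 − 1·(-5) = 6  (check: 520·(-1) + 91·6 = 26)
  q = 2: r = 13, s = 1 − 2·(-1) = 3, t = -5 − 2·6 = -17  (check: 520·3 + 91·(-17) = 13)
The row with r = 13 (the gcd) gives the Bezout coefficients s = 3, t = -17.
Result: 520 · (3) + 91 · (-17) = 13.

gcd(520, 91) = 13; s = 3, t = -17 (check: 520·3 + 91·(-17) = 13).


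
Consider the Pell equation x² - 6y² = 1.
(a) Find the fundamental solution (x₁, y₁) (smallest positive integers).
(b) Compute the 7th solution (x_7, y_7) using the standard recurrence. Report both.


Step 1: Find the fundamental solution (x₁, y₁) of x² - 6y² = 1.
  Expand √6 as a continued fraction. a₀ = ⌊√6⌋ = 2; iterate m_{k+1} = d_k·a_k − m_k, d_{k+1} = (6 − m_{k+1}²)/d_k, a_{k+1} = ⌊(a₀ + m_{k+1})/d_{k+1}⌋ (starting m₀ = 0, d₀ = 1), with convergents p_k = a_k·p_{k-1} + p_{k-2}, q_k = a_k·q_{k-1} + q_{k-2} (p₋₁ = 1, q₋₁ = 0):
  k = 0: a₀ = 2; p₀/q₀ = 2/1; p₀² − 6·q₀² = 4 − 6 = -2.
  k = 1: m = 2, d = 2, a = ⌊(2 + 2)/2⌋ = 2; p/q = (2·2 + 1)/(2·1 + 0) = 5/2; p² − 6·q² = 25 − 24 = 1.
  The first convergent with p² − 6·q² = 1 gives the fundamental solution (x₁, y₁) = (5, 2).
Step 2: Apply the recurrence (x_{n+1}, y_{n+1}) = (x₁x_n + 6y₁y_n, x₁y_n + y₁x_n) repeatedly.
  From (x_1, y_1) = (5, 2): x_2 = 5·5 + 6·2·2 = 49; y_2 = 5·2 + 2·5 = 20.
  From (x_2, y_2) = (49, 20): x_3 = 5·49 + 6·2·20 = 485; y_3 = 5·20 + 2·49 = 198.
  From (x_3, y_3) = (485, 198): x_4 = 5·485 + 6·2·198 = 4801; y_4 = 5·198 + 2·485 = 1960.
  From (x_4, y_4) = (4801, 1960): x_5 = 5·4801 + 6·2·1960 = 47525; y_5 = 5·1960 + 2·4801 = 19402.
  From (x_5, y_5) = (47525, 19402): x_6 = 5·47525 + 6·2·19402 = 470449; y_6 = 5·19402 + 2·47525 = 192060.
  From (x_6, y_6) = (470449, 192060): x_7 = 5·470449 + 6·2·192060 = 4656965; y_7 = 5·192060 + 2·470449 = 1901198.
Step 3: Verify x_7² - 6·y_7² = 21687323011225 - 21687323011224 = 1 (should be 1). ✓

(x_1, y_1) = (5, 2); (x_7, y_7) = (4656965, 1901198).


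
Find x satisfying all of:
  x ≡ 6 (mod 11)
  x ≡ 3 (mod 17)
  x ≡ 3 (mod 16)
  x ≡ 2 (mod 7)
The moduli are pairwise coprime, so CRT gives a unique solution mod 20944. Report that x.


Product of moduli M = 11 · 17 · 16 · 7 = 20944.
Merge one congruence at a time:
  Start: x ≡ 6 (mod 11).
  Combine with x ≡ 3 (mod 17); new modulus lcm = 187.
    Write x = 6 + 11·t and substitute into x ≡ 3 (mod 17): 11·t ≡ 3 − 6 = -3 (mod 17).
    Reduce coefficients mod 17: 11·t ≡ 14 (mod 17).
    The inverse of 11 mod 17 is 14 (since 11·14 = 154 = 9·17 + 1), so t ≡ 14·14 = 196 ≡ 9 (mod 17).
    Then x = 6 + 11·9 = 105, valid modulo lcm(11, 17) = 187: x ≡ 105 (mod 187).
  Combine with x ≡ 3 (mod 16); new modulus lcm = 2992.
    Write x = 105 + 187·t and substitute into x ≡ 3 (mod 16): 187·t ≡ 3 − 105 = -102 (mod 16).
    Reduce coefficients mod 16: 11·t ≡ 10 (mod 16).
    The inverse of 11 mod 16 is 3 (since 11·3 = 33 = 2·16 + 1), so t ≡ 3·10 = 30 ≡ 14 (mod 16).
    Then x = 105 + 187·14 = 2723, valid modulo lcm(187, 16) = 2992: x ≡ 2723 (mod 2992).
  Combine with x ≡ 2 (mod 7); new modulus lcm = 20944.
    Write x = 2723 + 2992·t and substitute into x ≡ 2 (mod 7): 2992·t ≡ 2 − 2723 = -2721 (mod 7).
    Reduce coefficients mod 7: 3·t ≡ 2 (mod 7).
    The inverse of 3 mod 7 is 5 (since 3·5 = 15 = 2·7 + 1), so t ≡ 5·2 = 10 ≡ 3 (mod 7).
    Then x = 2723 + 2992·3 = 11699, valid modulo lcm(2992, 7) = 20944: x ≡ 11699 (mod 20944).
Verify against each original: 11699 mod 11 = 6, 11699 mod 17 = 3, 11699 mod 16 = 3, 11699 mod 7 = 2.

x ≡ 11699 (mod 20944).


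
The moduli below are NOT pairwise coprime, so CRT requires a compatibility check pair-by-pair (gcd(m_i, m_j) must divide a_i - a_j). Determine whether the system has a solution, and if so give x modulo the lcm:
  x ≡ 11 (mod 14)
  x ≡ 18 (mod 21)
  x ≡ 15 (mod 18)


Moduli 14, 21, 18 are not pairwise coprime, so CRT works modulo lcm(m_i) when all pairwise compatibility conditions hold.
Pairwise compatibility: gcd(m_i, m_j) must divide a_i - a_j for every pair.
Merge one congruence at a time:
  Start: x ≡ 11 (mod 14).
  Combine with x ≡ 18 (mod 21): gcd(14, 21) = 7; 18 - 11 = 7, which IS divisible by 7, so compatible.
    Write x = 11 + 14·t and substitute into x ≡ 18 (mod 21): 14·t ≡ 18 − 11 = 7 (mod 21).
    Divide the congruence (and modulus) by g = 7: 2·t ≡ 1 (mod 3).
    The inverse of 2 mod 3 is 2 (since 2·2 = 4 = 1·3 + 1), so t ≡ 2·1 = 2 ≡ 2 (mod 3).
    Then x = 11 + 14·2 = 39, valid modulo lcm(14, 21) = 42: x ≡ 39 (mod 42).
  Combine with x ≡ 15 (mod 18): gcd(42, 18) = 6; 15 - 39 = -24, which IS divisible by 6, so compatible.
    Write x = 39 + 42·t and substitute into x ≡ 15 (mod 18): 42·t ≡ 15 − 39 = -24 (mod 18).
    Divide the congruence (and modulus) by g = 6: 7·t ≡ -4 (mod 3).
    Reduce coefficients mod 3: 1·t ≡ 2 (mod 3).
    So t ≡ 2 (mod 3).
    Then x = 39 + 42·2 = 123, valid modulo lcm(42, 18) = 126: x ≡ 123 (mod 126).
Verify: 123 mod 14 = 11, 123 mod 21 = 18, 123 mod 18 = 15.

x ≡ 123 (mod 126).


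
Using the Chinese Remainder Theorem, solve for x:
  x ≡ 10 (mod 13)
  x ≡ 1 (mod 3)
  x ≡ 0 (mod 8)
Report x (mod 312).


Moduli 13, 3, 8 are pairwise coprime; by CRT there is a unique solution modulo M = 13 · 3 · 8 = 312.
Solve pairwise, accumulating the modulus:
  Start with x ≡ 10 (mod 13).
  Combine with x ≡ 1 (mod 3): since gcd(13, 3) = 1, we get a unique residue mod 39.
    Write x = 10 + 13·t and substitute into x ≡ 1 (mod 3): 13·t ≡ 1 − 10 = -9 (mod 3).
    Reduce coefficients mod 3: 1·t ≡ 0 (mod 3).
    So t ≡ 0 (mod 3).
    Then x = 10 + 13·0 = 10, valid modulo lcm(13, 3) = 39: x ≡ 10 (mod 39).
  Combine with x ≡ 0 (mod 8): since gcd(39, 8) = 1, we get a unique residue mod 312.
    Write x = 10 + 39·t and substitute into x ≡ 0 (mod 8): 39·t ≡ 0 − 10 = -10 (mod 8).
    Reduce coefficients mod 8: 7·t ≡ 6 (mod 8).
    The inverse of 7 mod 8 is 7 (since 7·7 = 49 = 6·8 + 1), so t ≡ 7·6 = 42 ≡ 2 (mod 8).
    Then x = 10 + 39·2 = 88, valid modulo lcm(39, 8) = 312: x ≡ 88 (mod 312).
Verify: 88 mod 13 = 10 ✓, 88 mod 3 = 1 ✓, 88 mod 8 = 0 ✓.

x ≡ 88 (mod 312).


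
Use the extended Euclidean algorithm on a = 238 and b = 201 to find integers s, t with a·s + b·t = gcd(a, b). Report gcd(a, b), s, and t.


Euclidean algorithm on (238, 201) — divide until remainder is 0:
  238 = 1 · 201 + 37
  201 = 5 · 37 + 16
  37 = 2 · 16 + 5
  16 = 3 · 5 + 1
  5 = 5 · 1 + 0
gcd(238, 201) = 1.
Track Bezout coefficients alongside the remainders: start with r₀ = 238 = a·1 + b·0 (s = 1, t = 0) and r₁ = 201 = a·0 + b·1 (s = 0, t = 1); each new remainder r_{k+1} = r_{k-1} − q_k·r_k inherits s_{k+1} = s_{k-1} − q_k·s_k, t_{k+1} = t_{k-1} − q_k·t_k, so r_k = a·s_k + b·t_k at every step:
  q = 1: r = 37, s = 1 − 1·0 = 1, t = 0 − 1·1 = -1  (check: 238·1 + 201·(-1) = 37)
  q = 5: r = 16, s = 0 − 5·1 = -5, t = 1 − 5·(-1) = 6  (check: 238·(-5) + 201·6 = 16)
  q = 2: r = 5, s = 1 − 2·(-5) = 11, t = -1 − 2·6 = -13  (check: 238·11 + 201·(-13) = 5)
  q = 3: r = 1, s = -5 − 3·11 = -38, t = 6 − 3·(-13) = 45  (check: 238·(-38) + 201·45 = 1)
The row with r = 1 (the gcd) gives the Bezout coefficients s = -38, t = 45.
Result: 238 · (-38) + 201 · (45) = 1.

gcd(238, 201) = 1; s = -38, t = 45 (check: 238·(-38) + 201·45 = 1).


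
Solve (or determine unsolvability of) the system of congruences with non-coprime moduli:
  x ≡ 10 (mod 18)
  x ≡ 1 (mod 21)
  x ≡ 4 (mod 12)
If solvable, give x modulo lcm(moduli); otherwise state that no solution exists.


Moduli 18, 21, 12 are not pairwise coprime, so CRT works modulo lcm(m_i) when all pairwise compatibility conditions hold.
Pairwise compatibility: gcd(m_i, m_j) must divide a_i - a_j for every pair.
Merge one congruence at a time:
  Start: x ≡ 10 (mod 18).
  Combine with x ≡ 1 (mod 21): gcd(18, 21) = 3; 1 - 10 = -9, which IS divisible by 3, so compatible.
    Write x = 10 + 18·t and substitute into x ≡ 1 (mod 21): 18·t ≡ 1 − 10 = -9 (mod 21).
    Divide the congruence (and modulus) by g = 3: 6·t ≡ -3 (mod 7).
    Reduce coefficients mod 7: 6·t ≡ 4 (mod 7).
    The inverse of 6 mod 7 is 6 (since 6·6 = 36 = 5·7 + 1), so t ≡ 6·4 = 24 ≡ 3 (mod 7).
    Then x = 10 + 18·3 = 64, valid modulo lcm(18, 21) = 126: x ≡ 64 (mod 126).
  Combine with x ≡ 4 (mod 12): gcd(126, 12) = 6; 4 - 64 = -60, which IS divisible by 6, so compatible.
    Write x = 64 + 126·t and substitute into x ≡ 4 (mod 12): 126·t ≡ 4 − 64 = -60 (mod 12).
    Divide the congruence (and modulus) by g = 6: 21·t ≡ -10 (mod 2).
    Reduce coefficients mod 2: 1·t ≡ 0 (mod 2).
    So t ≡ 0 (mod 2).
    Then x = 64 + 126·0 = 64, valid modulo lcm(126, 12) = 252: x ≡ 64 (mod 252).
Verify: 64 mod 18 = 10, 64 mod 21 = 1, 64 mod 12 = 4.

x ≡ 64 (mod 252).


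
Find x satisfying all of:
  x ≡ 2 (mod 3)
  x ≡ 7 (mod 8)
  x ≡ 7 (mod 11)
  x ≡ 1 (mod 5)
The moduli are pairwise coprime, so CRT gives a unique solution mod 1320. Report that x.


Product of moduli M = 3 · 8 · 11 · 5 = 1320.
Merge one congruence at a time:
  Start: x ≡ 2 (mod 3).
  Combine with x ≡ 7 (mod 8); new modulus lcm = 24.
    Write x = 2 + 3·t and substitute into x ≡ 7 (mod 8): 3·t ≡ 7 − 2 = 5 (mod 8).
    The inverse of 3 mod 8 is 3 (since 3·3 = 9 = 1·8 + 1), so t ≡ 3·5 = 15 ≡ 7 (mod 8).
    Then x = 2 + 3·7 = 23, valid modulo lcm(3, 8) = 24: x ≡ 23 (mod 24).
  Combine with x ≡ 7 (mod 11); new modulus lcm = 264.
    Write x = 23 + 24·t and substitute into x ≡ 7 (mod 11): 24·t ≡ 7 − 23 = -16 (mod 11).
    Reduce coefficients mod 11: 2·t ≡ 6 (mod 11).
    The inverse of 2 mod 11 is 6 (since 2·6 = 12 = 1·11 + 1), so t ≡ 6·6 = 36 ≡ 3 (mod 11).
    Then x = 23 + 24·3 = 95, valid modulo lcm(24, 11) = 264: x ≡ 95 (mod 264).
  Combine with x ≡ 1 (mod 5); new modulus lcm = 1320.
    Write x = 95 + 264·t and substitute into x ≡ 1 (mod 5): 264·t ≡ 1 − 95 = -94 (mod 5).
    Reduce coefficients mod 5: 4·t ≡ 1 (mod 5).
    The inverse of 4 mod 5 is 4 (since 4·4 = 16 = 3·5 + 1), so t ≡ 4·1 = 4 ≡ 4 (mod 5).
    Then x = 95 + 264·4 = 1151, valid modulo lcm(264, 5) = 1320: x ≡ 1151 (mod 1320).
Verify against each original: 1151 mod 3 = 2, 1151 mod 8 = 7, 1151 mod 11 = 7, 1151 mod 5 = 1.

x ≡ 1151 (mod 1320).


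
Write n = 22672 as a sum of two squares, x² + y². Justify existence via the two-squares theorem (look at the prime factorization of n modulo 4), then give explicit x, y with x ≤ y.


Step 1: Factor n = 22672 = 2^4 · 13 · 109.
Step 2: Check the mod-4 condition on each prime factor: 2 = 2 (special); 13 ≡ 1 (mod 4), exponent 1; 109 ≡ 1 (mod 4), exponent 1.
All primes ≡ 3 (mod 4) appear to even exponent (or don't appear), so by the two-squares theorem n IS expressible as a sum of two squares.
Step 3: Build a representation. Group n = k² · m with k = 4 and m = 13 · 109 = 1417 (a product of primes ≡ 1 (mod 4)); a representation of m scales to one of n via (k·x)² + (k·y)² = k²(x² + y²). Each prime p ≡ 1 (mod 4) is itself a sum of two squares; find a² by testing p − a² for a perfect square:
  13: 13 − 1² = 12, 13 − 2² = 9 = 3² ⇒ 13 = 2² + 3².
  109: 109 − 1² = 108, 109 − 2² = 105, 109 − 3² = 100 = 10² ⇒ 109 = 3² + 10².
  Combine using the Brahmagupta–Fibonacci identity (a² + b²)(c² + d²) = (ac − bd)² + (ad + bc)² = (ac + bd)² + (ad − bc)²:
  13 · 109 = 1417: from (2² + 3²)(3² + 10²), take (2·3 − 3·10, 2·10 + 3·3) = (6 − 30, 20 + 9) = (-24, 29); dropping signs (only squares matter) gives (24, 29); check 24² + 29² = 576 + 841 = 1417 ✓.
  Scale by k = 4: (4·24, 4·29) = (96, 116).
Step 4: Order so x ≤ y and verify: 96² + 116² = 9216 + 13456 = 22672 = n. ✓

n = 22672 = 96² + 116² (one valid representation with x ≤ y).


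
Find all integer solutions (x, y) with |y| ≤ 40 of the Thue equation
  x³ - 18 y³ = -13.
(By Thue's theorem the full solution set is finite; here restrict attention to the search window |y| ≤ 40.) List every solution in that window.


The equation is x³ - 18y³ = -13. For fixed y, x³ = 18·y³ − 13, so a solution requires the RHS to be a perfect cube.
Strategy: iterate y from -40 to 40, compute RHS = 18·y³ − 13, and check whether it is a (positive or negative) perfect cube.
Check small values of y:
  y = 0: RHS = -13 is not a perfect cube.
  y = 1: RHS = 5 is not a perfect cube.
  y = -1: RHS = -31 is not a perfect cube.
  y = 2: RHS = 131 is not a perfect cube.
  y = -2: RHS = -157 is not a perfect cube.
  y = 3: RHS = 473 is not a perfect cube.
  y = -3: RHS = -499 is not a perfect cube.
Continuing the search up to |y| = 40 finds no solutions either.
No (x, y) in the scanned range satisfies the equation.

No integer solutions with |y| ≤ 40.


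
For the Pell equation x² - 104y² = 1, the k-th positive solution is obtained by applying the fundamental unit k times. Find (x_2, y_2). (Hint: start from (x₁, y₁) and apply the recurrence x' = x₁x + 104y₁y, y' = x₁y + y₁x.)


Step 1: Find the fundamental solution (x₁, y₁) of x² - 104y² = 1.
  Expand √104 as a continued fraction. a₀ = ⌊√104⌋ = 10; iterate m_{k+1} = d_k·a_k − m_k, d_{k+1} = (104 − m_{k+1}²)/d_k, a_{k+1} = ⌊(a₀ + m_{k+1})/d_{k+1}⌋ (starting m₀ = 0, d₀ = 1), with convergents p_k = a_k·p_{k-1} + p_{k-2}, q_k = a_k·q_{k-1} + q_{k-2} (p₋₁ = 1, q₋₁ = 0):
  k = 0: a₀ = 10; p₀/q₀ = 10/1; p₀² − 104·q₀² = 100 − 104 = -4.
  k = 1: m = 10, d = 4, a = ⌊(10 + 10)/4⌋ = 5; p/q = (5·10 + 1)/(5·1 + 0) = 51/5; p² − 104·q² = 2601 − 2600 = 1.
  The first convergent with p² − 104·q² = 1 gives the fundamental solution (x₁, y₁) = (51, 5).
Step 2: Apply the recurrence (x_{n+1}, y_{n+1}) = (x₁x_n + 104y₁y_n, x₁y_n + y₁x_n) repeatedly.
  From (x_1, y_1) = (51, 5): x_2 = 51·51 + 104·5·5 = 5201; y_2 = 51·5 + 5·51 = 510.
Step 3: Verify x_2² - 104·y_2² = 27050401 - 27050400 = 1 (should be 1). ✓

(x_1, y_1) = (51, 5); (x_2, y_2) = (5201, 510).


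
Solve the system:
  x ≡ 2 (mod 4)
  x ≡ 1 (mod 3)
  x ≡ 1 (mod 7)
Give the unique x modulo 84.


Moduli 4, 3, 7 are pairwise coprime; by CRT there is a unique solution modulo M = 4 · 3 · 7 = 84.
Solve pairwise, accumulating the modulus:
  Start with x ≡ 2 (mod 4).
  Combine with x ≡ 1 (mod 3): since gcd(4, 3) = 1, we get a unique residue mod 12.
    Write x = 2 + 4·t and substitute into x ≡ 1 (mod 3): 4·t ≡ 1 − 2 = -1 (mod 3).
    Reduce coefficients mod 3: 1·t ≡ 2 (mod 3).
    So t ≡ 2 (mod 3).
    Then x = 2 + 4·2 = 10, valid modulo lcm(4, 3) = 12: x ≡ 10 (mod 12).
  Combine with x ≡ 1 (mod 7): since gcd(12, 7) = 1, we get a unique residue mod 84.
    Write x = 10 + 12·t and substitute into x ≡ 1 (mod 7): 12·t ≡ 1 − 10 = -9 (mod 7).
    Reduce coefficients mod 7: 5·t ≡ 5 (mod 7).
    The inverse of 5 mod 7 is 3 (since 5·3 = 15 = 2·7 + 1), so t ≡ 3·5 = 15 ≡ 1 (mod 7).
    Then x = 10 + 12·1 = 22, valid modulo lcm(12, 7) = 84: x ≡ 22 (mod 84).
Verify: 22 mod 4 = 2 ✓, 22 mod 3 = 1 ✓, 22 mod 7 = 1 ✓.

x ≡ 22 (mod 84).


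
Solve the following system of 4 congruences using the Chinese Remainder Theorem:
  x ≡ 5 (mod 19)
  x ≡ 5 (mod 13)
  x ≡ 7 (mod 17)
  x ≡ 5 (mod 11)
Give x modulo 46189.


Product of moduli M = 19 · 13 · 17 · 11 = 46189.
Merge one congruence at a time:
  Start: x ≡ 5 (mod 19).
  Combine with x ≡ 5 (mod 13); new modulus lcm = 247.
    Write x = 5 + 19·t and substitute into x ≡ 5 (mod 13): 19·t ≡ 5 − 5 = 0 (mod 13).
    Reduce coefficients mod 13: 6·t ≡ 0 (mod 13).
    The inverse of 6 mod 13 is 11 (since 6·11 = 66 = 5·13 + 1), so t ≡ 11·0 = 0 ≡ 0 (mod 13).
    Then x = 5 + 19·0 = 5, valid modulo lcm(19, 13) = 247: x ≡ 5 (mod 247).
  Combine with x ≡ 7 (mod 17); new modulus lcm = 4199.
    Write x = 5 + 247·t and substitute into x ≡ 7 (mod 17): 247·t ≡ 7 − 5 = 2 (mod 17).
    Reduce coefficients mod 17: 9·t ≡ 2 (mod 17).
    The inverse of 9 mod 17 is 2 (since 9·2 = 18 = 1·17 + 1), so t ≡ 2·2 = 4 ≡ 4 (mod 17).
    Then x = 5 + 247·4 = 993, valid modulo lcm(247, 17) = 4199: x ≡ 993 (mod 4199).
  Combine with x ≡ 5 (mod 11); new modulus lcm = 46189.
    Write x = 993 + 4199·t and substitute into x ≡ 5 (mod 11): 4199·t ≡ 5 − 993 = -988 (mod 11).
    Reduce coefficients mod 11: 8·t ≡ 2 (mod 11).
    The inverse of 8 mod 11 is 7 (since 8·7 = 56 = 5·11 + 1), so t ≡ 7·2 = 14 ≡ 3 (mod 11).
    Then x = 993 + 4199·3 = 13590, valid modulo lcm(4199, 11) = 46189: x ≡ 13590 (mod 46189).
Verify against each original: 13590 mod 19 = 5, 13590 mod 13 = 5, 13590 mod 17 = 7, 13590 mod 11 = 5.

x ≡ 13590 (mod 46189).


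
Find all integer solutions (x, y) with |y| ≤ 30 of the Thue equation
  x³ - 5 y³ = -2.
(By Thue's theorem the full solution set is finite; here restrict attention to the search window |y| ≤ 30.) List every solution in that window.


The equation is x³ - 5y³ = -2. For fixed y, x³ = 5·y³ − 2, so a solution requires the RHS to be a perfect cube.
Strategy: iterate y from -30 to 30, compute RHS = 5·y³ − 2, and check whether it is a (positive or negative) perfect cube.
Check small values of y:
  y = 0: RHS = -2 is not a perfect cube.
  y = 1: RHS = 3 is not a perfect cube.
  y = -1: RHS = -7 is not a perfect cube.
  y = 2: RHS = 38 is not a perfect cube.
  y = -2: RHS = -42 is not a perfect cube.
  y = 3: RHS = 133 is not a perfect cube.
  y = -3: RHS = -137 is not a perfect cube.
Continuing the search up to |y| = 30 finds no solutions either.
No (x, y) in the scanned range satisfies the equation.

No integer solutions with |y| ≤ 30.


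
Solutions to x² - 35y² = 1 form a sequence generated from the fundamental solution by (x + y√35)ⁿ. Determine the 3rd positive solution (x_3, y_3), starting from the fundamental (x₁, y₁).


Step 1: Find the fundamental solution (x₁, y₁) of x² - 35y² = 1.
  Expand √35 as a continued fraction. a₀ = ⌊√35⌋ = 5; iterate m_{k+1} = d_k·a_k − m_k, d_{k+1} = (35 − m_{k+1}²)/d_k, a_{k+1} = ⌊(a₀ + m_{k+1})/d_{k+1}⌋ (starting m₀ = 0, d₀ = 1), with convergents p_k = a_k·p_{k-1} + p_{k-2}, q_k = a_k·q_{k-1} + q_{k-2} (p₋₁ = 1, q₋₁ = 0):
  k = 0: a₀ = 5; p₀/q₀ = 5/1; p₀² − 35·q₀² = 25 − 35 = -10.
  k = 1: m = 5, d = 10, a = ⌊(5 + 5)/10⌋ = 1; p/q = (1·5 + 1)/(1·1 + 0) = 6/1; p² − 35·q² = 36 − 35 = 1.
  The first convergent with p² − 35·q² = 1 gives the fundamental solution (x₁, y₁) = (6, 1).
Step 2: Apply the recurrence (x_{n+1}, y_{n+1}) = (x₁x_n + 35y₁y_n, x₁y_n + y₁x_n) repeatedly.
  From (x_1, y_1) = (6, 1): x_2 = 6·6 + 35·1·1 = 71; y_2 = 6·1 + 1·6 = 12.
  From (x_2, y_2) = (71, 12): x_3 = 6·71 + 35·1·12 = 846; y_3 = 6·12 + 1·71 = 143.
Step 3: Verify x_3² - 35·y_3² = 715716 - 715715 = 1 (should be 1). ✓

(x_1, y_1) = (6, 1); (x_3, y_3) = (846, 143).


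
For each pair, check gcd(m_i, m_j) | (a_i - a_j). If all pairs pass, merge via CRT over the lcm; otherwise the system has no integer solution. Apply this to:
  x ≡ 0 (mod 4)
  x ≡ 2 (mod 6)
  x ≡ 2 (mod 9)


Moduli 4, 6, 9 are not pairwise coprime, so CRT works modulo lcm(m_i) when all pairwise compatibility conditions hold.
Pairwise compatibility: gcd(m_i, m_j) must divide a_i - a_j for every pair.
Merge one congruence at a time:
  Start: x ≡ 0 (mod 4).
  Combine with x ≡ 2 (mod 6): gcd(4, 6) = 2; 2 - 0 = 2, which IS divisible by 2, so compatible.
    Write x = 0 + 4·t and substitute into x ≡ 2 (mod 6): 4·t ≡ 2 − 0 = 2 (mod 6).
    Divide the congruence (and modulus) by g = 2: 2·t ≡ 1 (mod 3).
    The inverse of 2 mod 3 is 2 (since 2·2 = 4 = 1·3 + 1), so t ≡ 2·1 = 2 ≡ 2 (mod 3).
    Then x = 0 + 4·2 = 8, valid modulo lcm(4, 6) = 12: x ≡ 8 (mod 12).
  Combine with x ≡ 2 (mod 9): gcd(12, 9) = 3; 2 - 8 = -6, which IS divisible by 3, so compatible.
    Write x = 8 + 12·t and substitute into x ≡ 2 (mod 9): 12·t ≡ 2 − 8 = -6 (mod 9).
    Divide the congruence (and modulus) by g = 3: 4·t ≡ -2 (mod 3).
    Reduce coefficients mod 3: 1·t ≡ 1 (mod 3).
    So t ≡ 1 (mod 3).
    Then x = 8 + 12·1 = 20, valid modulo lcm(12, 9) = 36: x ≡ 20 (mod 36).
Verify: 20 mod 4 = 0, 20 mod 6 = 2, 20 mod 9 = 2.

x ≡ 20 (mod 36).


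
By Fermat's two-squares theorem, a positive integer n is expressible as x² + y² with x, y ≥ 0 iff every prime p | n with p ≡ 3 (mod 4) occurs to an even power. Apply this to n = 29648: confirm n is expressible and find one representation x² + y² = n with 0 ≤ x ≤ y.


Step 1: Factor n = 29648 = 2^4 · 17 · 109.
Step 2: Check the mod-4 condition on each prime factor: 2 = 2 (special); 17 ≡ 1 (mod 4), exponent 1; 109 ≡ 1 (mod 4), exponent 1.
All primes ≡ 3 (mod 4) appear to even exponent (or don't appear), so by the two-squares theorem n IS expressible as a sum of two squares.
Step 3: Build a representation. Group n = k² · m with k = 4 and m = 17 · 109 = 1853 (a product of primes ≡ 1 (mod 4)); a representation of m scales to one of n via (k·x)² + (k·y)² = k²(x² + y²). Each prime p ≡ 1 (mod 4) is itself a sum of two squares; find a² by testing p − a² for a perfect square:
  17: 17 − 1² = 16 = 4² ⇒ 17 = 1² + 4².
  109: 109 − 1² = 108, 109 − 2² = 105, 109 − 3² = 100 = 10² ⇒ 109 = 3² + 10².
  Combine using the Brahmagupta–Fibonacci identity (a² + b²)(c² + d²) = (ac − bd)² + (ad + bc)² = (ac + bd)² + (ad − bc)²:
  17 · 109 = 1853: from (1² + 4²)(3² + 10²), take (1·3 − 4·10, 1·10 + 4·3) = (3 − 40, 10 + 12) = (-37, 22); dropping signs (only squares matter) gives (37, 22); check 37² + 22² = 1369 + 484 = 1853 ✓.
  Scale by k = 4: (4·37, 4·22) = (148, 88).
Step 4: Order so x ≤ y and verify: 88² + 148² = 7744 + 21904 = 29648 = n. ✓

n = 29648 = 88² + 148² (one valid representation with x ≤ y).


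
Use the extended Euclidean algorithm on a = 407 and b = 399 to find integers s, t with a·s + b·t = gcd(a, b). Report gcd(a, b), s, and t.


Euclidean algorithm on (407, 399) — divide until remainder is 0:
  407 = 1 · 399 + 8
  399 = 49 · 8 + 7
  8 = 1 · 7 + 1
  7 = 7 · 1 + 0
gcd(407, 399) = 1.
Track Bezout coefficients alongside the remainders: start with r₀ = 407 = a·1 + b·0 (s = 1, t = 0) and r₁ = 399 = a·0 + b·1 (s = 0, t = 1); each new remainder r_{k+1} = r_{k-1} − q_k·r_k inherits s_{k+1} = s_{k-1} − q_k·s_k, t_{k+1} = t_{k-1} − q_k·t_k, so r_k = a·s_k + b·t_k at every step:
  q = 1: r = 8, s = 1 − 1·0 = 1, t = 0 − 1·1 = -1  (check: 407·1 + 399·(-1) = 8)
  q = 49: r = 7, s = 0 − 49·1 = -49, t = 1 − 49·(-1) = 50  (check: 407·(-49) + 399·50 = 7)
  q = 1: r = 1, s = 1 − 1·(-49) = 50, t = -1 − 1·50 = -51  (check: 407·50 + 399·(-51) = 1)
The row with r = 1 (the gcd) gives the Bezout coefficients s = 50, t = -51.
Result: 407 · (50) + 399 · (-51) = 1.

gcd(407, 399) = 1; s = 50, t = -51 (check: 407·50 + 399·(-51) = 1).


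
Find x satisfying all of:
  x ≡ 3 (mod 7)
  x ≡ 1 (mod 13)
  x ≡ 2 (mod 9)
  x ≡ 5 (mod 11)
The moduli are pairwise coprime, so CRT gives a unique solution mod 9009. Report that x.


Product of moduli M = 7 · 13 · 9 · 11 = 9009.
Merge one congruence at a time:
  Start: x ≡ 3 (mod 7).
  Combine with x ≡ 1 (mod 13); new modulus lcm = 91.
    Write x = 3 + 7·t and substitute into x ≡ 1 (mod 13): 7·t ≡ 1 − 3 = -2 (mod 13).
    Reduce coefficients mod 13: 7·t ≡ 11 (mod 13).
    The inverse of 7 mod 13 is 2 (since 7·2 = 14 = 1·13 + 1), so t ≡ 2·11 = 22 ≡ 9 (mod 13).
    Then x = 3 + 7·9 = 66, valid modulo lcm(7, 13) = 91: x ≡ 66 (mod 91).
  Combine with x ≡ 2 (mod 9); new modulus lcm = 819.
    Write x = 66 + 91·t and substitute into x ≡ 2 (mod 9): 91·t ≡ 2 − 66 = -64 (mod 9).
    Reduce coefficients mod 9: 1·t ≡ 8 (mod 9).
    So t ≡ 8 (mod 9).
    Then x = 66 + 91·8 = 794, valid modulo lcm(91, 9) = 819: x ≡ 794 (mod 819).
  Combine with x ≡ 5 (mod 11); new modulus lcm = 9009.
    Write x = 794 + 819·t and substitute into x ≡ 5 (mod 11): 819·t ≡ 5 − 794 = -789 (mod 11).
    Reduce coefficients mod 11: 5·t ≡ 3 (mod 11).
    The inverse of 5 mod 11 is 9 (since 5·9 = 45 = 4·11 + 1), so t ≡ 9·3 = 27 ≡ 5 (mod 11).
    Then x = 794 + 819·5 = 4889, valid modulo lcm(819, 11) = 9009: x ≡ 4889 (mod 9009).
Verify against each original: 4889 mod 7 = 3, 4889 mod 13 = 1, 4889 mod 9 = 2, 4889 mod 11 = 5.

x ≡ 4889 (mod 9009).


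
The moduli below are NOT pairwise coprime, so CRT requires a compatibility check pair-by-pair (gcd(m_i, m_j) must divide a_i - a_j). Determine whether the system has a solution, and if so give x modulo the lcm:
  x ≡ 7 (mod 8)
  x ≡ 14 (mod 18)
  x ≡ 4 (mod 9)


Moduli 8, 18, 9 are not pairwise coprime, so CRT works modulo lcm(m_i) when all pairwise compatibility conditions hold.
Pairwise compatibility: gcd(m_i, m_j) must divide a_i - a_j for every pair.
Merge one congruence at a time:
  Start: x ≡ 7 (mod 8).
  Combine with x ≡ 14 (mod 18): gcd(8, 18) = 2, and 14 - 7 = 7 is NOT divisible by 2.
    ⇒ system is inconsistent (no integer solution).

No solution (the system is inconsistent).


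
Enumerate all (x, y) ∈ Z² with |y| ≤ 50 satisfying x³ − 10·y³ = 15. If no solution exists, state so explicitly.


The equation is x³ - 10y³ = 15. For fixed y, x³ = 10·y³ + 15, so a solution requires the RHS to be a perfect cube.
Strategy: iterate y from -50 to 50, compute RHS = 10·y³ + 15, and check whether it is a (positive or negative) perfect cube.
Check small values of y:
  y = 0: RHS = 15 is not a perfect cube.
  y = 1: RHS = 25 is not a perfect cube.
  y = -1: RHS = 5 is not a perfect cube.
  y = 2: RHS = 95 is not a perfect cube.
  y = -2: RHS = -65 is not a perfect cube.
  y = 3: RHS = 285 is not a perfect cube.
  y = -3: RHS = -255 is not a perfect cube.
Continuing the search up to |y| = 50 finds no solutions either.
No (x, y) in the scanned range satisfies the equation.

No integer solutions with |y| ≤ 50.


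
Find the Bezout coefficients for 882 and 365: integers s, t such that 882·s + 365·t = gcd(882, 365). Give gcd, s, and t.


Euclidean algorithm on (882, 365) — divide until remainder is 0:
  882 = 2 · 365 + 152
  365 = 2 · 152 + 61
  152 = 2 · 61 + 30
  61 = 2 · 30 + 1
  30 = 30 · 1 + 0
gcd(882, 365) = 1.
Track Bezout coefficients alongside the remainders: start with r₀ = 882 = a·1 + b·0 (s = 1, t = 0) and r₁ = 365 = a·0 + b·1 (s = 0, t = 1); each new remainder r_{k+1} = r_{k-1} − q_k·r_k inherits s_{k+1} = s_{k-1} − q_k·s_k, t_{k+1} = t_{k-1} − q_k·t_k, so r_k = a·s_k + b·t_k at every step:
  q = 2: r = 152, s = 1 − 2·0 = 1, t = 0 − 2·1 = -2  (check: 882·1 + 365·(-2) = 152)
  q = 2: r = 61, s = 0 − 2·1 = -2, t = 1 − 2·(-2) = 5  (check: 882·(-2) + 365·5 = 61)
  q = 2: r = 30, s = 1 − 2·(-2) = 5, t = -2 − 2·5 = -12  (check: 882·5 + 365·(-12) = 30)
  q = 2: r = 1, s = -2 − 2·5 = -12, t = 5 − 2·(-12) = 29  (check: 882·(-12) + 365·29 = 1)
The row with r = 1 (the gcd) gives the Bezout coefficients s = -12, t = 29.
Result: 882 · (-12) + 365 · (29) = 1.

gcd(882, 365) = 1; s = -12, t = 29 (check: 882·(-12) + 365·29 = 1).


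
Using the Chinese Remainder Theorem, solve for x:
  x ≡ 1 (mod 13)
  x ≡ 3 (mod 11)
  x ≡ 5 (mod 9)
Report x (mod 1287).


Moduli 13, 11, 9 are pairwise coprime; by CRT there is a unique solution modulo M = 13 · 11 · 9 = 1287.
Solve pairwise, accumulating the modulus:
  Start with x ≡ 1 (mod 13).
  Combine with x ≡ 3 (mod 11): since gcd(13, 11) = 1, we get a unique residue mod 143.
    Write x = 1 + 13·t and substitute into x ≡ 3 (mod 11): 13·t ≡ 3 − 1 = 2 (mod 11).
    Reduce coefficients mod 11: 2·t ≡ 2 (mod 11).
    The inverse of 2 mod 11 is 6 (since 2·6 = 12 = 1·11 + 1), so t ≡ 6·2 = 12 ≡ 1 (mod 11).
    Then x = 1 + 13·1 = 14, valid modulo lcm(13, 11) = 143: x ≡ 14 (mod 143).
  Combine with x ≡ 5 (mod 9): since gcd(143, 9) = 1, we get a unique residue mod 1287.
    Write x = 14 + 143·t and substitute into x ≡ 5 (mod 9): 143·t ≡ 5 − 14 = -9 (mod 9).
    Reduce coefficients mod 9: 8·t ≡ 0 (mod 9).
    The inverse of 8 mod 9 is 8 (since 8·8 = 64 = 7·9 + 1), so t ≡ 8·0 = 0 ≡ 0 (mod 9).
    Then x = 14 + 143·0 = 14, valid modulo lcm(143, 9) = 1287: x ≡ 14 (mod 1287).
Verify: 14 mod 13 = 1 ✓, 14 mod 11 = 3 ✓, 14 mod 9 = 5 ✓.

x ≡ 14 (mod 1287).
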